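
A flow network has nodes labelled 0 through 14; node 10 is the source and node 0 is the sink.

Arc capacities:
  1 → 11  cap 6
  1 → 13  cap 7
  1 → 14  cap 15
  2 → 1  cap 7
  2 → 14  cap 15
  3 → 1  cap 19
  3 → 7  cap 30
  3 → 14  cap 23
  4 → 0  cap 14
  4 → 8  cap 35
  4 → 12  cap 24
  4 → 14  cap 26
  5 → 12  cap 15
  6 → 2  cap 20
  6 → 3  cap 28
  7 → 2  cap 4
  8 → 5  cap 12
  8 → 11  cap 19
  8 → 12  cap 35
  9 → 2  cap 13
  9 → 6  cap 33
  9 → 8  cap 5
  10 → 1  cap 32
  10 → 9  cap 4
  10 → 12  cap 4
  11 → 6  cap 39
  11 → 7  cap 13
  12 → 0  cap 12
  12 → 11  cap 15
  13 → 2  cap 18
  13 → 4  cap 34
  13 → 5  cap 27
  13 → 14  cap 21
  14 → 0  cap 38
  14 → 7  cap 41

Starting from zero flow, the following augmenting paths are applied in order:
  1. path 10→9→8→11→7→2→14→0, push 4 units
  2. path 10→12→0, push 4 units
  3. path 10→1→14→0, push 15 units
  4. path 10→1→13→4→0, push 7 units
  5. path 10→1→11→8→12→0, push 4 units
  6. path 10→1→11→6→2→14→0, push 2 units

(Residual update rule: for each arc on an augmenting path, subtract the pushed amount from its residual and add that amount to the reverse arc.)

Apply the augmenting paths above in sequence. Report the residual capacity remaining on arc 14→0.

Residual capacity of (14,0): 17

after path 1 (10→9→8→11→7→2→14→0, push 4): res(14,0)=34
after path 2 (10→12→0, push 4): res(14,0)=34
after path 3 (10→1→14→0, push 15): res(14,0)=19
after path 4 (10→1→13→4→0, push 7): res(14,0)=19
after path 5 (10→1→11→8→12→0, push 4): res(14,0)=19
after path 6 (10→1→11→6→2→14→0, push 2): res(14,0)=17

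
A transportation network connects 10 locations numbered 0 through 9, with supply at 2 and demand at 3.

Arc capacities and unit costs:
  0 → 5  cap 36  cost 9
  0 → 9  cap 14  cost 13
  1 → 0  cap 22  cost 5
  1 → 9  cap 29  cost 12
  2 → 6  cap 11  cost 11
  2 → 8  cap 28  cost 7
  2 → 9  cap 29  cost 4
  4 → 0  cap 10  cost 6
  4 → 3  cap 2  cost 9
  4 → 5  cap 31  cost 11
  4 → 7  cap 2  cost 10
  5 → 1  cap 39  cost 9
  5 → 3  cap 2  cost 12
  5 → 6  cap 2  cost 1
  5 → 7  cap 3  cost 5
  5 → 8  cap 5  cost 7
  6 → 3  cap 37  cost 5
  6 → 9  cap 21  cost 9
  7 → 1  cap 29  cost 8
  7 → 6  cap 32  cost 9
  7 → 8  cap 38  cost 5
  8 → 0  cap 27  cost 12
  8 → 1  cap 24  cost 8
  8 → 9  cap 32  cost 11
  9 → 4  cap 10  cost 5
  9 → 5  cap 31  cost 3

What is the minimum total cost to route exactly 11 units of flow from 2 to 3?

shortest-cost path #1: 2→9→5→6→3 push 2 @ unit cost 13 (adds 26)
shortest-cost path #2: 2→6→3 push 9 @ unit cost 16 (adds 144)
total cost = 170

Minimum cost for 11 units: 170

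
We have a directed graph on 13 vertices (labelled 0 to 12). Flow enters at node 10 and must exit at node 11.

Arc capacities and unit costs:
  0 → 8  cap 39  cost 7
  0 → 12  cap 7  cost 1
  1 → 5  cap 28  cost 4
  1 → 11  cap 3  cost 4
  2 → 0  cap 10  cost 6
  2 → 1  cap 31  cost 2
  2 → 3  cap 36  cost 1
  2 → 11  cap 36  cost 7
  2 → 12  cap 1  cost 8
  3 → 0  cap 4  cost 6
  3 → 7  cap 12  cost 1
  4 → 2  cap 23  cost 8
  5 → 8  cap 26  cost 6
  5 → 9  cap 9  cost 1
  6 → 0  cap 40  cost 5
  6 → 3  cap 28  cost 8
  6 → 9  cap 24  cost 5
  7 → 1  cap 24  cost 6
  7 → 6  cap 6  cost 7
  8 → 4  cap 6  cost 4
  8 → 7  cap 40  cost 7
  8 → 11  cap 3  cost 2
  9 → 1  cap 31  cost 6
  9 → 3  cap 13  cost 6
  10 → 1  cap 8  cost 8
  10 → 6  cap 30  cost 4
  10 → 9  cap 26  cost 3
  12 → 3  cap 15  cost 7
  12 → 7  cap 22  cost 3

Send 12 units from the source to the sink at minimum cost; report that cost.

shortest-cost path #1: 10→1→11 push 3 @ unit cost 12 (adds 36)
shortest-cost path #2: 10→6→0→8→11 push 3 @ unit cost 18 (adds 54)
shortest-cost path #3: 10→6→0→8→4→2→11 push 6 @ unit cost 35 (adds 210)
total cost = 300

Minimum cost for 12 units: 300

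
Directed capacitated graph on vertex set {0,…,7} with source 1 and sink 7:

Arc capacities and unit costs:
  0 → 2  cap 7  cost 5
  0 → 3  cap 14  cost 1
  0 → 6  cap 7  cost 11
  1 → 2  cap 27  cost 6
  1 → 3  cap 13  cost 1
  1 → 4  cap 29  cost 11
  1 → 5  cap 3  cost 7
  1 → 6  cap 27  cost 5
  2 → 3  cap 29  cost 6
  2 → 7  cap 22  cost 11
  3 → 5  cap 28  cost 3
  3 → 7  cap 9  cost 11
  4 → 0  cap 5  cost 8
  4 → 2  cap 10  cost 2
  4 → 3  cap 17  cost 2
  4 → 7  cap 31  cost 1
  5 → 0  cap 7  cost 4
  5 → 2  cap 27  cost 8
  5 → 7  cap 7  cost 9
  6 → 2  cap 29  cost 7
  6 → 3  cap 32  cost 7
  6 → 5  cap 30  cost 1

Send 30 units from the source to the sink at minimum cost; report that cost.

shortest-cost path #1: 1→3→7 push 9 @ unit cost 12 (adds 108)
shortest-cost path #2: 1→4→7 push 21 @ unit cost 12 (adds 252)
total cost = 360

Minimum cost for 30 units: 360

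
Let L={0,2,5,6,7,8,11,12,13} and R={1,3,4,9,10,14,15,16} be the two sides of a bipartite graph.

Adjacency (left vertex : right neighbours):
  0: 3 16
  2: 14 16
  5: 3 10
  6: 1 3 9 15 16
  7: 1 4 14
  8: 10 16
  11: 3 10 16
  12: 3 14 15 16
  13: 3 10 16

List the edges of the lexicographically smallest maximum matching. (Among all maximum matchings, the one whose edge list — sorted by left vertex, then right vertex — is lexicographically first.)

Lex-smallest maximum matching: {(0,3), (2,14), (5,10), (6,1), (7,4), (8,16), (12,15)}

|M| = 7 (so the lex-smallest maximum matching has 7 edges)
process left vertices in ascending order; for each, take the smallest-labelled available neighbour that still permits 7 edges overall, or leave it unmatched if none does
lex-smallest matching: {0-3, 2-14, 5-10, 6-1, 7-4, 8-16, 12-15}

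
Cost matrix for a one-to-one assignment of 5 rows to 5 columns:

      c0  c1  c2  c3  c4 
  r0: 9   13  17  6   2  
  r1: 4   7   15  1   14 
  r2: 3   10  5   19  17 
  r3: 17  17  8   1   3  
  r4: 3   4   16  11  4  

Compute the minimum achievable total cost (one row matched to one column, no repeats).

optimal assignment: row0→col4 (cost 2), row1→col0 (cost 4), row2→col2 (cost 5), row3→col3 (cost 1), row4→col1 (cost 4)
total = 2 + 4 + 5 + 1 + 4 = 16

Minimum assignment cost: 16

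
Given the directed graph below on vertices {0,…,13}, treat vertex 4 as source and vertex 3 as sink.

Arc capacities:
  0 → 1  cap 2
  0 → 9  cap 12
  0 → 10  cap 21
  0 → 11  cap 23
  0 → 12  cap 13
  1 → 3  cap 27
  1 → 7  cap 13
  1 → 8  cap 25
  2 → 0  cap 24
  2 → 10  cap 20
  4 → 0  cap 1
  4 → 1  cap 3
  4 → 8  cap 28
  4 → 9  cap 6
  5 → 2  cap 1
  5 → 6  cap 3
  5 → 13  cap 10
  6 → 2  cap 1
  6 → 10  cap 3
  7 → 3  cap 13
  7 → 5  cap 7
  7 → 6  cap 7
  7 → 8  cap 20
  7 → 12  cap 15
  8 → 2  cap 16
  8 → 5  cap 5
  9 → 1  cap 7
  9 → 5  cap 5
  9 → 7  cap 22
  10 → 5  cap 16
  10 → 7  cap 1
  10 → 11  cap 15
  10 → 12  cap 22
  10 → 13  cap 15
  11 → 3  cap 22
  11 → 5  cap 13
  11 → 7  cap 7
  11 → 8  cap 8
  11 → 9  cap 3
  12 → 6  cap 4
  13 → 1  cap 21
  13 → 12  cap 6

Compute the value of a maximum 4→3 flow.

augment #1: 4→1→3 bottleneck 3, total now 3
augment #2: 4→0→1→3 bottleneck 1, total now 4
augment #3: 4→9→1→3 bottleneck 6, total now 10
augment #4: 4→8→2→0→1→3 bottleneck 1, total now 11
augment #5: 4→8→2→0→11→3 bottleneck 15, total now 26
augment #6: 4→8→5→13→1→3 bottleneck 5, total now 31

Maximum flow value: 31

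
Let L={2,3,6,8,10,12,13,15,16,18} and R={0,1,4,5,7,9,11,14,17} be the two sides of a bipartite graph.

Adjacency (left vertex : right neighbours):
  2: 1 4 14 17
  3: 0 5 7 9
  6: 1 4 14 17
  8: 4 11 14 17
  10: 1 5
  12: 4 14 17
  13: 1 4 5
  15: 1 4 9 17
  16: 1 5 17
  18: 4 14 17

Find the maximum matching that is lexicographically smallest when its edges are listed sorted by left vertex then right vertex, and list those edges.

Lex-smallest maximum matching: {(2,1), (3,0), (6,4), (8,11), (10,5), (12,14), (15,9), (16,17)}

|M| = 8 (so the lex-smallest maximum matching has 8 edges)
process left vertices in ascending order; for each, take the smallest-labelled available neighbour that still permits 8 edges overall, or leave it unmatched if none does
lex-smallest matching: {2-1, 3-0, 6-4, 8-11, 10-5, 12-14, 15-9, 16-17}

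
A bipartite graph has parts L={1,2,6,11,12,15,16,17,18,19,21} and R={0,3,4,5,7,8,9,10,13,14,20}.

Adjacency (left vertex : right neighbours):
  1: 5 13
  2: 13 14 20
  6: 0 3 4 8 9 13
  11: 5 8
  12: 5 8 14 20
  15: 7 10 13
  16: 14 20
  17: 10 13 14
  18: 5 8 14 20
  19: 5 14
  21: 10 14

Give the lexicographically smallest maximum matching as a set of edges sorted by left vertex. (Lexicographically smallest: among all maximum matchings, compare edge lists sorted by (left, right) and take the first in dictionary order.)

Lex-smallest maximum matching: {(1,5), (2,13), (6,0), (11,8), (12,14), (15,7), (16,20), (17,10)}

|M| = 8 (so the lex-smallest maximum matching has 8 edges)
process left vertices in ascending order; for each, take the smallest-labelled available neighbour that still permits 8 edges overall, or leave it unmatched if none does
lex-smallest matching: {1-5, 2-13, 6-0, 11-8, 12-14, 15-7, 16-20, 17-10}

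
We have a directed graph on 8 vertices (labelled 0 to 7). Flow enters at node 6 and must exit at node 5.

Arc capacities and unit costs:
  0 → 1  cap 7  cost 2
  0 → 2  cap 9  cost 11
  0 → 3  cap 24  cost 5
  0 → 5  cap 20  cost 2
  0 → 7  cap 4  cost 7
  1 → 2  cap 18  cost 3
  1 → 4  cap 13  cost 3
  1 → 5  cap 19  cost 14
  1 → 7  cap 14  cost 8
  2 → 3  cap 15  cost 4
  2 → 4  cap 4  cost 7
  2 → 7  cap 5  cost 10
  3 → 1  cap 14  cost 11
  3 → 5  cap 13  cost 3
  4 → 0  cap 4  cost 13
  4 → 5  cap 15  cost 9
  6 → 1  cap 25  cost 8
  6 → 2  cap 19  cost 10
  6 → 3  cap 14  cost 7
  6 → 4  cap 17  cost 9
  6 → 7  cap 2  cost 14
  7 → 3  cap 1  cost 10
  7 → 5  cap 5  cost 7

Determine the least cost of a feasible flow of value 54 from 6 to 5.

Minimum cost for 54 units: 977

shortest-cost path #1: 6→3→5 push 13 @ unit cost 10 (adds 130)
shortest-cost path #2: 6→4→5 push 15 @ unit cost 18 (adds 270)
shortest-cost path #3: 6→7→5 push 2 @ unit cost 21 (adds 42)
shortest-cost path #4: 6→1→5 push 19 @ unit cost 22 (adds 418)
shortest-cost path #5: 6→1→7→5 push 3 @ unit cost 23 (adds 69)
shortest-cost path #6: 6→4→0→5 push 2 @ unit cost 24 (adds 48)
total cost = 977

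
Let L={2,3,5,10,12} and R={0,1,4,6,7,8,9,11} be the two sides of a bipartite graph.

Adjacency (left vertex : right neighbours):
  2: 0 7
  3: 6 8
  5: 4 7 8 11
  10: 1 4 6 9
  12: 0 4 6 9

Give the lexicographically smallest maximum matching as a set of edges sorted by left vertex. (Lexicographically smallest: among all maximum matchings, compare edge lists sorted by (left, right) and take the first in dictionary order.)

Lex-smallest maximum matching: {(2,0), (3,6), (5,4), (10,1), (12,9)}

|M| = 5 (so the lex-smallest maximum matching has 5 edges)
process left vertices in ascending order; for each, take the smallest-labelled available neighbour that still permits 5 edges overall, or leave it unmatched if none does
lex-smallest matching: {2-0, 3-6, 5-4, 10-1, 12-9}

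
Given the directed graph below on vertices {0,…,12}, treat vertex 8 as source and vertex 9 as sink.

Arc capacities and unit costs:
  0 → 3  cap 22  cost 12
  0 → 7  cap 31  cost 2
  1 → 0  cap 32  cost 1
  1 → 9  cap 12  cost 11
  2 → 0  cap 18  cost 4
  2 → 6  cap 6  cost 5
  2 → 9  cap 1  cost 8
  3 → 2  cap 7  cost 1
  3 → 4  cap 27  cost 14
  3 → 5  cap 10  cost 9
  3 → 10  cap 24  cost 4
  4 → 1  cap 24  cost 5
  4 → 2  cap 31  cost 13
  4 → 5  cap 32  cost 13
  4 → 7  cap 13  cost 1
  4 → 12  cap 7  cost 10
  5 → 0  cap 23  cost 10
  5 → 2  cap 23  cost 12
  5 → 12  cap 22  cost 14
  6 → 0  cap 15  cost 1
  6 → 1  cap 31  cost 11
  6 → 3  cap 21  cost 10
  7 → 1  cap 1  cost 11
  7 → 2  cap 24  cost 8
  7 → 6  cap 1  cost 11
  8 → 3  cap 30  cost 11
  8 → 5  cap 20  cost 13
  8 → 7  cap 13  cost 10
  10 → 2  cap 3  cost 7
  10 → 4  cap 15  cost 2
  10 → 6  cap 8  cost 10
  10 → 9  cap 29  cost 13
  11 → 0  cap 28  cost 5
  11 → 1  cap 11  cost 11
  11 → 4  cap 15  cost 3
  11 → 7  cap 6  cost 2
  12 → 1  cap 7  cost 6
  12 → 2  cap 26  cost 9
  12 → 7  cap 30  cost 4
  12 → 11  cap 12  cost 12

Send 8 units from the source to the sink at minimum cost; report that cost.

shortest-cost path #1: 8→3→2→9 push 1 @ unit cost 20 (adds 20)
shortest-cost path #2: 8→3→10→9 push 7 @ unit cost 28 (adds 196)
total cost = 216

Minimum cost for 8 units: 216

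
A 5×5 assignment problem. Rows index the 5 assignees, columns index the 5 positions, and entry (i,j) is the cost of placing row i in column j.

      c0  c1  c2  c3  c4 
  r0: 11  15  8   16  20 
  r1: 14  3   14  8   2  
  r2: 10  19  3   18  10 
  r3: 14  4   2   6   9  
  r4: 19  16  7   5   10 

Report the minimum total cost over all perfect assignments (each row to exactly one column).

optimal assignment: row0→col0 (cost 11), row1→col4 (cost 2), row2→col2 (cost 3), row3→col1 (cost 4), row4→col3 (cost 5)
total = 11 + 2 + 3 + 4 + 5 = 25

Minimum assignment cost: 25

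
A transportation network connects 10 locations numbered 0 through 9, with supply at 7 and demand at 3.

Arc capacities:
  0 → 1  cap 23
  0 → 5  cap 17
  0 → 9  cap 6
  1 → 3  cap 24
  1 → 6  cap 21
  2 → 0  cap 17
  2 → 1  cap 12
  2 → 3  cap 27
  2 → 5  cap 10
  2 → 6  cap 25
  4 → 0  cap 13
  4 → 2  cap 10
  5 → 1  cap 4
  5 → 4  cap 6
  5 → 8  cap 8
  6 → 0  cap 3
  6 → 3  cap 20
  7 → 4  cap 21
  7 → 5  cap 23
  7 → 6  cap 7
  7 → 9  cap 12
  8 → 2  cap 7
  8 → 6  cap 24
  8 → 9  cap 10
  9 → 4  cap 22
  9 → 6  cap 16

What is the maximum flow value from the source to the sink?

Maximum flow value: 54

augment #1: 7→6→3 bottleneck 7, total now 7
augment #2: 7→4→2→3 bottleneck 10, total now 17
augment #3: 7→5→1→3 bottleneck 4, total now 21
augment #4: 7→9→6→3 bottleneck 12, total now 33
augment #5: 7→4→0→1→3 bottleneck 11, total now 44
augment #6: 7→5→8→2→3 bottleneck 7, total now 51
augment #7: 7→5→8→6→3 bottleneck 1, total now 52
augment #8: 7→5→4→0→1→3 bottleneck 2, total now 54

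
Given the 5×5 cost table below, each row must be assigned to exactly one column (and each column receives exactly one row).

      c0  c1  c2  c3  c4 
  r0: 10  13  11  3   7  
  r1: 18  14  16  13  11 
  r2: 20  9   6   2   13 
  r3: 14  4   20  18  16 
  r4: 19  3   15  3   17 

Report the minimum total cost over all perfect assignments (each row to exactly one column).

Minimum assignment cost: 34

optimal assignment: row0→col0 (cost 10), row1→col4 (cost 11), row2→col2 (cost 6), row3→col1 (cost 4), row4→col3 (cost 3)
total = 10 + 11 + 6 + 4 + 3 = 34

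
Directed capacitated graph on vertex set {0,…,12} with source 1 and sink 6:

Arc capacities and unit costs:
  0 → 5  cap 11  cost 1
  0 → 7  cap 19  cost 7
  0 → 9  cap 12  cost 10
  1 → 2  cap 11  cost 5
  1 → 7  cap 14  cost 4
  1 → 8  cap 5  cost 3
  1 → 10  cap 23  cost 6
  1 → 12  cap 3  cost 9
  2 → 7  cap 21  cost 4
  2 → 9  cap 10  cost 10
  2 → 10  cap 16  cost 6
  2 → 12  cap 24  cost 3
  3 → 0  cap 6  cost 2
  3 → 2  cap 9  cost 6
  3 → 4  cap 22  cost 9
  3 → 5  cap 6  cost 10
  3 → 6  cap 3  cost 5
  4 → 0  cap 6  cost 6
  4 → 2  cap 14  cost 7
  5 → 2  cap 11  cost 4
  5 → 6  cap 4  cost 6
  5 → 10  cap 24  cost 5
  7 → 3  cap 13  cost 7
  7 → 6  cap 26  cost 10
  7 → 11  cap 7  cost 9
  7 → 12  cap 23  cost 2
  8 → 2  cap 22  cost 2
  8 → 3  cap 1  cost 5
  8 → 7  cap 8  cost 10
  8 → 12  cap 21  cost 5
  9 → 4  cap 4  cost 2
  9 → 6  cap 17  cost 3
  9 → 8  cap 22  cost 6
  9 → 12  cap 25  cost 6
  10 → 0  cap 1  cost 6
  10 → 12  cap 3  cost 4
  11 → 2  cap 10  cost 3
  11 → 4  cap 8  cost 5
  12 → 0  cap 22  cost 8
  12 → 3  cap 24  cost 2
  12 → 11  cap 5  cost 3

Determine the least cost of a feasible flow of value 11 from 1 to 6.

shortest-cost path #1: 1→8→3→6 push 1 @ unit cost 13 (adds 13)
shortest-cost path #2: 1→7→12→3→6 push 2 @ unit cost 13 (adds 26)
shortest-cost path #3: 1→7→6 push 8 @ unit cost 14 (adds 112)
total cost = 151

Minimum cost for 11 units: 151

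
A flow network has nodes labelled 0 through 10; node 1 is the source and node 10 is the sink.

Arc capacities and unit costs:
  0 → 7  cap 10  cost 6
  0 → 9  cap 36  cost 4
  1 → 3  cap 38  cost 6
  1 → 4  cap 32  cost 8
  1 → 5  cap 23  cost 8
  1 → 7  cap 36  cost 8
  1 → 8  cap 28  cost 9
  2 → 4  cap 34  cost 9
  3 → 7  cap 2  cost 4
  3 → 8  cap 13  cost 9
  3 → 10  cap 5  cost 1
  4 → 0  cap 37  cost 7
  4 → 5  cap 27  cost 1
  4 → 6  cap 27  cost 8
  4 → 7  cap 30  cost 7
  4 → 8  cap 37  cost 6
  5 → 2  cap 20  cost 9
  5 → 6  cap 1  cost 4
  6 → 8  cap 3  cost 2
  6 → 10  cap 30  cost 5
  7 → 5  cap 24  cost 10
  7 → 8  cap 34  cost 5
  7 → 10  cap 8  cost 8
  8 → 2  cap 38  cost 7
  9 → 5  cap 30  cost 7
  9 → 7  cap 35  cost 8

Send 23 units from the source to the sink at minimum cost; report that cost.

shortest-cost path #1: 1→3→10 push 5 @ unit cost 7 (adds 35)
shortest-cost path #2: 1→7→10 push 8 @ unit cost 16 (adds 128)
shortest-cost path #3: 1→5→6→10 push 1 @ unit cost 17 (adds 17)
shortest-cost path #4: 1→4→6→10 push 9 @ unit cost 21 (adds 189)
total cost = 369

Minimum cost for 23 units: 369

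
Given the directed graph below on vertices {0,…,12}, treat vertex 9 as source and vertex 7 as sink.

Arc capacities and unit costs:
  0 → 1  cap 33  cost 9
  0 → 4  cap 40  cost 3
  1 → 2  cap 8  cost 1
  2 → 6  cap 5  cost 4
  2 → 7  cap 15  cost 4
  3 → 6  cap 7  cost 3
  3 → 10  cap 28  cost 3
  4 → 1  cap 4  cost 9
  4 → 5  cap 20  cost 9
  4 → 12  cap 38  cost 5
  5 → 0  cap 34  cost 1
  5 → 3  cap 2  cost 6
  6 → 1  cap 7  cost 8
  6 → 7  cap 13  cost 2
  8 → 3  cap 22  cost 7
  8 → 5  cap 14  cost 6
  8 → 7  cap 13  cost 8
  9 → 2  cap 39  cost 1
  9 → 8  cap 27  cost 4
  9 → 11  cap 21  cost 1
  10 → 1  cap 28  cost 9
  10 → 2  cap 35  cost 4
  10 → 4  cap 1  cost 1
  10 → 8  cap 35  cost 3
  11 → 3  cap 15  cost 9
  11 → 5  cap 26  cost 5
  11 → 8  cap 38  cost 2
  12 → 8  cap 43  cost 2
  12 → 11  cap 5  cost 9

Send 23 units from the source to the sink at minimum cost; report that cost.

shortest-cost path #1: 9→2→7 push 15 @ unit cost 5 (adds 75)
shortest-cost path #2: 9→2→6→7 push 5 @ unit cost 7 (adds 35)
shortest-cost path #3: 9→11→8→7 push 3 @ unit cost 11 (adds 33)
total cost = 143

Minimum cost for 23 units: 143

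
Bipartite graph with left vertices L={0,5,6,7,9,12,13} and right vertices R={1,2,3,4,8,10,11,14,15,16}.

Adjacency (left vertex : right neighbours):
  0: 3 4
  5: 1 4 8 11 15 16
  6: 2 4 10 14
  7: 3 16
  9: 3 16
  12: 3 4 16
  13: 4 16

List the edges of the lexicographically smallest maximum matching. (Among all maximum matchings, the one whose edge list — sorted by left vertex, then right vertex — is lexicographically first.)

Lex-smallest maximum matching: {(0,3), (5,1), (6,2), (7,16), (12,4)}

|M| = 5 (so the lex-smallest maximum matching has 5 edges)
process left vertices in ascending order; for each, take the smallest-labelled available neighbour that still permits 5 edges overall, or leave it unmatched if none does
lex-smallest matching: {0-3, 5-1, 6-2, 7-16, 12-4}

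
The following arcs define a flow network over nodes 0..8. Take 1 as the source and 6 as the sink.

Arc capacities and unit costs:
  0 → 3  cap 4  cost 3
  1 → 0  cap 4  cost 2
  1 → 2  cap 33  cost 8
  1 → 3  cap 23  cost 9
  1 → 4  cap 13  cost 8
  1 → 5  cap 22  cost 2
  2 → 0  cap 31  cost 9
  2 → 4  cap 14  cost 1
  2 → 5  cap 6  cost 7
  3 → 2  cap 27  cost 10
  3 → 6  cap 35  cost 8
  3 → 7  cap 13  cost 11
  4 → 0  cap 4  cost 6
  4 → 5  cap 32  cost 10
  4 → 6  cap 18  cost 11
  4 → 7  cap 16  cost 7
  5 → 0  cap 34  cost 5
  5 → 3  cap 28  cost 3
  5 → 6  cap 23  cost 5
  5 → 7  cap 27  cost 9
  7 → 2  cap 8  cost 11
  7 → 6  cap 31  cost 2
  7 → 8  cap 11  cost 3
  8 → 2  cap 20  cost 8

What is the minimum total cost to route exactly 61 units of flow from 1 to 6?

shortest-cost path #1: 1→5→6 push 22 @ unit cost 7 (adds 154)
shortest-cost path #2: 1→0→3→6 push 4 @ unit cost 13 (adds 52)
shortest-cost path #3: 1→3→6 push 23 @ unit cost 17 (adds 391)
shortest-cost path #4: 1→4→7→6 push 12 @ unit cost 17 (adds 204)
total cost = 801

Minimum cost for 61 units: 801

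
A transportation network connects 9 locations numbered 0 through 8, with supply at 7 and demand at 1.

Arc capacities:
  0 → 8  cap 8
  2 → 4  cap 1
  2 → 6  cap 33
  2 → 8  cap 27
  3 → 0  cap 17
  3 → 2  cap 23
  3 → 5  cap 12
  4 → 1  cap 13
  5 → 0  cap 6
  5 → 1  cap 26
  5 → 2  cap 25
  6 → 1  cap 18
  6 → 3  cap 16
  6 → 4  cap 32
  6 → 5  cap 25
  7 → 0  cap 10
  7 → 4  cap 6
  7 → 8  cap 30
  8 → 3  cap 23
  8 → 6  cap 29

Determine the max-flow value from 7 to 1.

Maximum flow value: 44

augment #1: 7→4→1 bottleneck 6, total now 6
augment #2: 7→8→6→1 bottleneck 18, total now 24
augment #3: 7→8→3→5→1 bottleneck 12, total now 36
augment #4: 7→0→8→6→4→1 bottleneck 7, total now 43
augment #5: 7→0→8→6→5→1 bottleneck 1, total now 44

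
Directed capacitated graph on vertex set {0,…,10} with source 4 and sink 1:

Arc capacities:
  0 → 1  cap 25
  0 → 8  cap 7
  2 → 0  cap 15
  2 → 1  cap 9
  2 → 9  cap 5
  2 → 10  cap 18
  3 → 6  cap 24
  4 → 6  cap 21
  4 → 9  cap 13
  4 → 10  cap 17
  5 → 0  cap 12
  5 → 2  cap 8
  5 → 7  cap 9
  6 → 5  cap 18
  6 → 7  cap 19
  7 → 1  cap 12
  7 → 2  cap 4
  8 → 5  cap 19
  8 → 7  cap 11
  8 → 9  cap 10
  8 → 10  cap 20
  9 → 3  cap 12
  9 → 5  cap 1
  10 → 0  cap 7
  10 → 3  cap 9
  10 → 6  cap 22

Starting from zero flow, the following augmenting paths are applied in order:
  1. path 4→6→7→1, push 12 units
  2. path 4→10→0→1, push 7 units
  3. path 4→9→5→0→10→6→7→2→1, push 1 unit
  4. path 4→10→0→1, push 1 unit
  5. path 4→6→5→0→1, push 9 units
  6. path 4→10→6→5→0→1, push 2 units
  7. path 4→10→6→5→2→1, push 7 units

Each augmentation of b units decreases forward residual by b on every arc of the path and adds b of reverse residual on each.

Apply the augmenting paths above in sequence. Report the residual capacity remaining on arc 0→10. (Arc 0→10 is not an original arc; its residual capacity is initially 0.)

Residual capacity of (0,10): 7

after path 1 (4→6→7→1, push 12): res(0,10)=0
after path 2 (4→10→0→1, push 7): res(0,10)=7
after path 3 (4→9→5→0→10→6→7→2→1, push 1): res(0,10)=6
after path 4 (4→10→0→1, push 1): res(0,10)=7
after path 5 (4→6→5→0→1, push 9): res(0,10)=7
after path 6 (4→10→6→5→0→1, push 2): res(0,10)=7
after path 7 (4→10→6→5→2→1, push 7): res(0,10)=7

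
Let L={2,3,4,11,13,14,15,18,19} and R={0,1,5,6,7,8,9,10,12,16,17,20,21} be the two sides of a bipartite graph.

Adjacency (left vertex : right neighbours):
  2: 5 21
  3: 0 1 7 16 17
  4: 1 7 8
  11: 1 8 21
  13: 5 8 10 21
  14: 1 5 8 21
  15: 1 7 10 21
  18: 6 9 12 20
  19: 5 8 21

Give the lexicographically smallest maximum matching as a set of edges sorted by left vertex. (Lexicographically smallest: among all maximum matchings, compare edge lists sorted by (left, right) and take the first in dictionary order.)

Lex-smallest maximum matching: {(2,5), (3,0), (4,1), (11,8), (13,10), (14,21), (15,7), (18,6)}

|M| = 8 (so the lex-smallest maximum matching has 8 edges)
process left vertices in ascending order; for each, take the smallest-labelled available neighbour that still permits 8 edges overall, or leave it unmatched if none does
lex-smallest matching: {2-5, 3-0, 4-1, 11-8, 13-10, 14-21, 15-7, 18-6}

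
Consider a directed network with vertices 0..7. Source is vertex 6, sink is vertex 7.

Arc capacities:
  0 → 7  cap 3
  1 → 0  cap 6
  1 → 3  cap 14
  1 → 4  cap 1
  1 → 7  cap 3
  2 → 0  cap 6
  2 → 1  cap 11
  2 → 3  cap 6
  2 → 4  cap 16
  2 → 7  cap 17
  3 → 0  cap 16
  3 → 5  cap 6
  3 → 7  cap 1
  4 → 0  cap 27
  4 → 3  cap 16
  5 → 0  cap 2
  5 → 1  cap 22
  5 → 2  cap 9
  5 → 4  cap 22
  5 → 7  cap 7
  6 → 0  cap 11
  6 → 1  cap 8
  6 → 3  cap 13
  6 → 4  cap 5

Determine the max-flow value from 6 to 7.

Maximum flow value: 13

augment #1: 6→0→7 bottleneck 3, total now 3
augment #2: 6→1→7 bottleneck 3, total now 6
augment #3: 6→3→7 bottleneck 1, total now 7
augment #4: 6→3→5→7 bottleneck 6, total now 13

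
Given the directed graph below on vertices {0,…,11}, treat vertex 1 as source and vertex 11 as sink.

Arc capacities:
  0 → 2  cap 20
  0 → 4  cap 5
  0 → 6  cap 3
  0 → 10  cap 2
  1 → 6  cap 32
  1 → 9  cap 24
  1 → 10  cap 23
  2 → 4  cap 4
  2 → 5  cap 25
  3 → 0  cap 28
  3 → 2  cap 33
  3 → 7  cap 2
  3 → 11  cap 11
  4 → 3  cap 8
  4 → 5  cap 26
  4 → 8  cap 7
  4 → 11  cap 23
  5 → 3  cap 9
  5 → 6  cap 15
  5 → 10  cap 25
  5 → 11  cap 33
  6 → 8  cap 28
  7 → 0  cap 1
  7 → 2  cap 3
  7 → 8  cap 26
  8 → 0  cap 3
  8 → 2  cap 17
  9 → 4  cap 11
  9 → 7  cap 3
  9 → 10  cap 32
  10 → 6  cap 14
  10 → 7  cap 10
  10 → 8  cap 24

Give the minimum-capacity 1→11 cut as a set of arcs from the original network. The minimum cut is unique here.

Min-cut arcs: {(7,0), (7,2), (8,0), (8,2), (9,4)} (total capacity 35)

augment #1: 1→9→4→11 push 11
augment #2: 1→6→8→0→4→11 push 3
augment #3: 1→6→8→2→4→11 push 4
augment #4: 1→6→8→2→5→11 push 13
augment #5: 1→9→7→0→4→11 push 1
augment #6: 1→9→7→2→5→11 push 2
augment #7: 1→10→7→2→5→11 push 1
max flow = 35; residual-reachable set from 1 gives S-side
cut edges (S→T): {(7,0), (7,2), (8,0), (8,2), (9,4)} total cap 35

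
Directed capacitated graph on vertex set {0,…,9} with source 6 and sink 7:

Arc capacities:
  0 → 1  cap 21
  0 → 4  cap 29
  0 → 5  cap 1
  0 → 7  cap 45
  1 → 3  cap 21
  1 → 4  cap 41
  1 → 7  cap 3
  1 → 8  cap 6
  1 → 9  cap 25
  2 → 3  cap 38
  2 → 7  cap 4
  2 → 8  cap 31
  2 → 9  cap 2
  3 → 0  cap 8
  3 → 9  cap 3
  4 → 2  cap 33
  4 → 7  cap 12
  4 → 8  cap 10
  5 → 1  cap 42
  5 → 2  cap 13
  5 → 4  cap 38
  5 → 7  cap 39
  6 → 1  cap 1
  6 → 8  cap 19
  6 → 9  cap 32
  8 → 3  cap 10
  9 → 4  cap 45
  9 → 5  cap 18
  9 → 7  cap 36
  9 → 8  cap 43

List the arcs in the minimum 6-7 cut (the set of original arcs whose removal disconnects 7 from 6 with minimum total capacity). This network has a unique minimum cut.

Min-cut arcs: {(6,1), (6,9), (8,3)} (total capacity 43)

augment #1: 6→1→7 push 1
augment #2: 6→9→7 push 32
augment #3: 6→8→3→0→7 push 8
augment #4: 6→8→3→9→7 push 2
max flow = 43; residual-reachable set from 6 gives S-side
cut edges (S→T): {(6,1), (6,9), (8,3)} total cap 43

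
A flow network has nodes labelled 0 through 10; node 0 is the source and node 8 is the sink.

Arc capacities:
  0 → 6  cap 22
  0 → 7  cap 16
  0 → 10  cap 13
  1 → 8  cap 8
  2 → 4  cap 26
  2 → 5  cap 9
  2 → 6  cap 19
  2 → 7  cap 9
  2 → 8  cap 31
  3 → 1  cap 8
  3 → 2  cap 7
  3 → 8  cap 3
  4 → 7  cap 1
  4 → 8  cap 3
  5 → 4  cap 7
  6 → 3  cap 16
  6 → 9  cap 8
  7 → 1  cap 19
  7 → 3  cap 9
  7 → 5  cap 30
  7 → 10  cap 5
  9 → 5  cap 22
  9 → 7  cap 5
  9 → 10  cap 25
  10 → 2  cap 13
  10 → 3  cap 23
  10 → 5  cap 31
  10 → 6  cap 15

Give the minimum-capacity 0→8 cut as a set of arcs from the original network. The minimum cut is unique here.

Min-cut arcs: {(1,8), (3,2), (3,8), (4,8), (10,2)} (total capacity 34)

augment #1: 0→6→3→8 push 3
augment #2: 0→7→1→8 push 8
augment #3: 0→10→2→8 push 13
augment #4: 0→6→3→2→8 push 7
augment #5: 0→7→5→4→8 push 3
max flow = 34; residual-reachable set from 0 gives S-side
cut edges (S→T): {(1,8), (3,2), (3,8), (4,8), (10,2)} total cap 34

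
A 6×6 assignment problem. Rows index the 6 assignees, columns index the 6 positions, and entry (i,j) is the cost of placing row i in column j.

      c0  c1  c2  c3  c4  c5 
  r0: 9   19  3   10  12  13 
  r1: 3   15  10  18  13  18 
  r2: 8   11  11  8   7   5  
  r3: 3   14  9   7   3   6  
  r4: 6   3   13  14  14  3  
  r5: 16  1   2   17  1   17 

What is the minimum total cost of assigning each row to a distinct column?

optimal assignment: row0→col2 (cost 3), row1→col0 (cost 3), row2→col3 (cost 8), row3→col4 (cost 3), row4→col5 (cost 3), row5→col1 (cost 1)
total = 3 + 3 + 8 + 3 + 3 + 1 = 21

Minimum assignment cost: 21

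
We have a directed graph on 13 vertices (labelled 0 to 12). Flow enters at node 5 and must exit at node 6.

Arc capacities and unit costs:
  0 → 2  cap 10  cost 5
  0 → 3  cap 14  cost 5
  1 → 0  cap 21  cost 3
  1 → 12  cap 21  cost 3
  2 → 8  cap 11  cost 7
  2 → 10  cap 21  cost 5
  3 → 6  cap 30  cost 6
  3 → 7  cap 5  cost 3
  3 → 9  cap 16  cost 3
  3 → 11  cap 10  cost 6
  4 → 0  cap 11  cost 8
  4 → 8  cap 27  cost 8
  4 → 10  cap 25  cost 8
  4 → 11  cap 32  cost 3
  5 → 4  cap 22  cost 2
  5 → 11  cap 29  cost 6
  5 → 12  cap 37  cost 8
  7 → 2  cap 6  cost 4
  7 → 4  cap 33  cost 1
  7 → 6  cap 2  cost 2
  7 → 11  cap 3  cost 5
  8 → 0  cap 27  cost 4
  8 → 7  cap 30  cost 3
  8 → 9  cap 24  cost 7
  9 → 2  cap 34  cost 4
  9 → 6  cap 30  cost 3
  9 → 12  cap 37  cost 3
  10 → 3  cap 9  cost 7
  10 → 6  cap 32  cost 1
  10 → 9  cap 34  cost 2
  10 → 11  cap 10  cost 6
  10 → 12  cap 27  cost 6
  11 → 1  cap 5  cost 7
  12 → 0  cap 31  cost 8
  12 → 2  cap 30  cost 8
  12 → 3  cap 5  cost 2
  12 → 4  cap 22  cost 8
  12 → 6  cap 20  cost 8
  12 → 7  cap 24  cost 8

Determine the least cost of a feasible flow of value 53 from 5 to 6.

Minimum cost for 53 units: 766

shortest-cost path #1: 5→4→10→6 push 22 @ unit cost 11 (adds 242)
shortest-cost path #2: 5→12→3→7→6 push 2 @ unit cost 15 (adds 30)
shortest-cost path #3: 5→12→6 push 20 @ unit cost 16 (adds 320)
shortest-cost path #4: 5→12→3→6 push 3 @ unit cost 16 (adds 48)
shortest-cost path #5: 5→12→7→3→6 push 2 @ unit cost 19 (adds 38)
shortest-cost path #6: 5→12→2→10→6 push 4 @ unit cost 22 (adds 88)
total cost = 766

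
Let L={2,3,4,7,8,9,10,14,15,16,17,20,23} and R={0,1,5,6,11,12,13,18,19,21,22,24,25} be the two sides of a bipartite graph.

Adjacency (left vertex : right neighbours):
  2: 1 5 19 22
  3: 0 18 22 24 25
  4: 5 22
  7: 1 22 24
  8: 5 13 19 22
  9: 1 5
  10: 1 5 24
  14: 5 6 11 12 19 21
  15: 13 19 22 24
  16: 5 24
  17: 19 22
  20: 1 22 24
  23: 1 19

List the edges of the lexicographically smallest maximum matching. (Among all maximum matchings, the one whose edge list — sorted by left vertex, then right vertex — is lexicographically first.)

|M| = 8 (so the lex-smallest maximum matching has 8 edges)
process left vertices in ascending order; for each, take the smallest-labelled available neighbour that still permits 8 edges overall, or leave it unmatched if none does
lex-smallest matching: {2-1, 3-0, 4-5, 7-22, 8-13, 10-24, 14-6, 15-19}

Lex-smallest maximum matching: {(2,1), (3,0), (4,5), (7,22), (8,13), (10,24), (14,6), (15,19)}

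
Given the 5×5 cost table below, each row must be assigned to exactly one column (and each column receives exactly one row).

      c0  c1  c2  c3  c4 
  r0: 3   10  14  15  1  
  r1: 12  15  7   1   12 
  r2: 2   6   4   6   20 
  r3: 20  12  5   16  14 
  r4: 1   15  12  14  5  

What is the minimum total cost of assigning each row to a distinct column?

optimal assignment: row0→col4 (cost 1), row1→col3 (cost 1), row2→col1 (cost 6), row3→col2 (cost 5), row4→col0 (cost 1)
total = 1 + 1 + 6 + 5 + 1 = 14

Minimum assignment cost: 14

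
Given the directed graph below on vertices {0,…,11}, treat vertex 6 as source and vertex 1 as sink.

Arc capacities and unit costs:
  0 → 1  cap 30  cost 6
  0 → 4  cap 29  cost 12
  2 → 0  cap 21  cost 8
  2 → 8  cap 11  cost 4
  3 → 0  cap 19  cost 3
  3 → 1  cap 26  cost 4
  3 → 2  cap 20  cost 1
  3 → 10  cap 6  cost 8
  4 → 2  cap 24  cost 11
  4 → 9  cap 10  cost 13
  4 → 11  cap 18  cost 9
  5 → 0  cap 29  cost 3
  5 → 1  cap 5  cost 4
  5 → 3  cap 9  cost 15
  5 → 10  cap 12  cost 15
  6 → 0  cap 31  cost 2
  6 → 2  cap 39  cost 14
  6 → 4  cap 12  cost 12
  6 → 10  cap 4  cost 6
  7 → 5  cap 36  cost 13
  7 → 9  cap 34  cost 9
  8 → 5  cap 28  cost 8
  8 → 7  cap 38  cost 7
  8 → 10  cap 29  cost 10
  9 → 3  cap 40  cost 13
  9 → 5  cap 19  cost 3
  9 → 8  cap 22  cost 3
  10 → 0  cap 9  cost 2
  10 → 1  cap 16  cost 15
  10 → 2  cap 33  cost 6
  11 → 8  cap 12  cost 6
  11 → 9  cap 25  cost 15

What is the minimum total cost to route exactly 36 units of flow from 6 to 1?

shortest-cost path #1: 6→0→1 push 30 @ unit cost 8 (adds 240)
shortest-cost path #2: 6→10→1 push 4 @ unit cost 21 (adds 84)
shortest-cost path #3: 6→2→8→5→1 push 2 @ unit cost 30 (adds 60)
total cost = 384

Minimum cost for 36 units: 384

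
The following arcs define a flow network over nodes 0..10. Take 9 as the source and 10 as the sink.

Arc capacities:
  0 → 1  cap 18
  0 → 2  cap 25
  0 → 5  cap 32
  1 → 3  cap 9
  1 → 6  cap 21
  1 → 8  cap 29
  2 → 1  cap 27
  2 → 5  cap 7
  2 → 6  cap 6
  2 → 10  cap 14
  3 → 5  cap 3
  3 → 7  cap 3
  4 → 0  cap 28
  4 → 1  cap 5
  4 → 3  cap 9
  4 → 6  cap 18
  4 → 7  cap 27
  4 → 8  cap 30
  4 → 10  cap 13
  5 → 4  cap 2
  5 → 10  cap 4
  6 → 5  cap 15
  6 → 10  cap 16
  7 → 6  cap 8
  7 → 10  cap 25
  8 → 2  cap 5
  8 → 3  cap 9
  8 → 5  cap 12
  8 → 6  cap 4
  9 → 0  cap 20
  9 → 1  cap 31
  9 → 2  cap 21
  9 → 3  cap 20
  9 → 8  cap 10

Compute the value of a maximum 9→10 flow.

Maximum flow value: 39

augment #1: 9→2→10 bottleneck 14, total now 14
augment #2: 9→0→5→10 bottleneck 4, total now 18
augment #3: 9→1→6→10 bottleneck 16, total now 34
augment #4: 9→3→7→10 bottleneck 3, total now 37
augment #5: 9→0→5→4→10 bottleneck 2, total now 39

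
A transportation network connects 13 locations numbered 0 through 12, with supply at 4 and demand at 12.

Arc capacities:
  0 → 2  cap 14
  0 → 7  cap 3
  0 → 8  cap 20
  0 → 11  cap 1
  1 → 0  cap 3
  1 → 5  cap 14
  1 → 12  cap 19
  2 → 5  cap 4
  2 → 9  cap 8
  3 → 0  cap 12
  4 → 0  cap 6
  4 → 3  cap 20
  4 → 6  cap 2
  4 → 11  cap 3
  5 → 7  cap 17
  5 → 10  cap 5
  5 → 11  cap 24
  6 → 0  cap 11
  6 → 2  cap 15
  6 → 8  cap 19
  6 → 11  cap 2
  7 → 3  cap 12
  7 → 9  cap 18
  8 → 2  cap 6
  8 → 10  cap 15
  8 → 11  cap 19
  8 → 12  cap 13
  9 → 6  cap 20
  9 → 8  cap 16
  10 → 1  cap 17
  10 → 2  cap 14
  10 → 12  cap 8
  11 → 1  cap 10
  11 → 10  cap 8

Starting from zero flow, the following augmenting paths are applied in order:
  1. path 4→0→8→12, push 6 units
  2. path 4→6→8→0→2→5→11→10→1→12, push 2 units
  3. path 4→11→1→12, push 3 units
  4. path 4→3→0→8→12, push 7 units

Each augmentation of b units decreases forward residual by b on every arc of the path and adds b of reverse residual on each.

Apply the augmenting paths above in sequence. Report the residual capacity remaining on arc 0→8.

Residual capacity of (0,8): 9

after path 1 (4→0→8→12, push 6): res(0,8)=14
after path 2 (4→6→8→0→2→5→11→10→1→12, push 2): res(0,8)=16
after path 3 (4→11→1→12, push 3): res(0,8)=16
after path 4 (4→3→0→8→12, push 7): res(0,8)=9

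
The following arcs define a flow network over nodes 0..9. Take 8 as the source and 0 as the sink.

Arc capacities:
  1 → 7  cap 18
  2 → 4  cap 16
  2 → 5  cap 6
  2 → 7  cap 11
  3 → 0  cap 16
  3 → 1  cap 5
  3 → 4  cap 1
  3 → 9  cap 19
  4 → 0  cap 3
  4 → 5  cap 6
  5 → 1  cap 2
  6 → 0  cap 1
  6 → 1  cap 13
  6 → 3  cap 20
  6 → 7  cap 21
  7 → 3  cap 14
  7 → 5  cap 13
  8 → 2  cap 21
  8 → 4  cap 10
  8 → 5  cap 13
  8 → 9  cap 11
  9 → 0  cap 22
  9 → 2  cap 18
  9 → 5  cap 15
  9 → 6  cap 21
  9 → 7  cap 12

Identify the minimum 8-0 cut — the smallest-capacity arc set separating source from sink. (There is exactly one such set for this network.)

Min-cut arcs: {(2,7), (4,0), (5,1), (8,9)} (total capacity 27)

augment #1: 8→4→0 push 3
augment #2: 8→9→0 push 11
augment #3: 8→2→7→3→0 push 11
augment #4: 8→5→1→7→3→0 push 2
max flow = 27; residual-reachable set from 8 gives S-side
cut edges (S→T): {(2,7), (4,0), (5,1), (8,9)} total cap 27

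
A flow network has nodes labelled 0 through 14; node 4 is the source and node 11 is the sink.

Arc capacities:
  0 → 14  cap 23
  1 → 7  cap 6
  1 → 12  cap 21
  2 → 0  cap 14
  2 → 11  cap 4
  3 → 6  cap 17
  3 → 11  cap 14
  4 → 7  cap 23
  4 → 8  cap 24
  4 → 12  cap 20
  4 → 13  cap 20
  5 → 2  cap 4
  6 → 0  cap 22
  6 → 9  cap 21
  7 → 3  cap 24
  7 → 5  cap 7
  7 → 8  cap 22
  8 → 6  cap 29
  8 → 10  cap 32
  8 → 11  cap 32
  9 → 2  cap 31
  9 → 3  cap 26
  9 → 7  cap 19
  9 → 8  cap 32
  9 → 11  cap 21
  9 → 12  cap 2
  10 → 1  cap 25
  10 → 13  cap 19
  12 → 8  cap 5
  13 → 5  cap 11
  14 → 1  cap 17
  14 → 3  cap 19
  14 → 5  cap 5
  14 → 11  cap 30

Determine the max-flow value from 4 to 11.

Maximum flow value: 56

augment #1: 4→8→11 bottleneck 24, total now 24
augment #2: 4→7→3→11 bottleneck 14, total now 38
augment #3: 4→7→8→11 bottleneck 8, total now 46
augment #4: 4→7→5→2→11 bottleneck 1, total now 47
augment #5: 4→13→5→2→11 bottleneck 3, total now 50
augment #6: 4→12→8→6→9→11 bottleneck 5, total now 55
augment #7: 4→13→5→7→3→6→9→11 bottleneck 1, total now 56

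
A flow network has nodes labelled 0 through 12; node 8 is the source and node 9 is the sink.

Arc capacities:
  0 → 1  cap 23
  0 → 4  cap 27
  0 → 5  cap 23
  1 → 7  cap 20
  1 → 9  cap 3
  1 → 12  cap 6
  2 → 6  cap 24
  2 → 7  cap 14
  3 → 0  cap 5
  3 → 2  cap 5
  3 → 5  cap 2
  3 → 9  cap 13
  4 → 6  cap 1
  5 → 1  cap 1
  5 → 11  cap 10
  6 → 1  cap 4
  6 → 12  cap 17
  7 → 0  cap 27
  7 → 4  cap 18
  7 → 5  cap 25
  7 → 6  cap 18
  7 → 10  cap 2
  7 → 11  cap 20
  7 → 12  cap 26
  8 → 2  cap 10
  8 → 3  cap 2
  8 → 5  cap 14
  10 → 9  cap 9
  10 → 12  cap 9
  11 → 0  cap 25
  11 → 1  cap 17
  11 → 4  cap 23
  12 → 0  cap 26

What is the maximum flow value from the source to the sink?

Maximum flow value: 7

augment #1: 8→3→9 bottleneck 2, total now 2
augment #2: 8→5→1→9 bottleneck 1, total now 3
augment #3: 8→2→6→1→9 bottleneck 2, total now 5
augment #4: 8→2→7→10→9 bottleneck 2, total now 7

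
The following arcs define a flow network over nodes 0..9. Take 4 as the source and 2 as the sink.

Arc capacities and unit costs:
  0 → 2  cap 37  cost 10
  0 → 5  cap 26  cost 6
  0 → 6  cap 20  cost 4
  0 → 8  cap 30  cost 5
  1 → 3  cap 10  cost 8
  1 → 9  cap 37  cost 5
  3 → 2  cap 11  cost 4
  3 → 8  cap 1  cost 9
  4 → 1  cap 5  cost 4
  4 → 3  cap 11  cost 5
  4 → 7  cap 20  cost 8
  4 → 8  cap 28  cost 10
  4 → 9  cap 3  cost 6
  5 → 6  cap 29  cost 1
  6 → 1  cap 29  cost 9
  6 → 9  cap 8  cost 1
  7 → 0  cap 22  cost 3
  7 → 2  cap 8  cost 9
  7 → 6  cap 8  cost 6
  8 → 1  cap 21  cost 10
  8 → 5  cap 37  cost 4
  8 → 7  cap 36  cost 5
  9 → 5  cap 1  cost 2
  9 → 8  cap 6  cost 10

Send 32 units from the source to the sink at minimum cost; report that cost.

shortest-cost path #1: 4→3→2 push 11 @ unit cost 9 (adds 99)
shortest-cost path #2: 4→7→2 push 8 @ unit cost 17 (adds 136)
shortest-cost path #3: 4→7→0→2 push 12 @ unit cost 21 (adds 252)
shortest-cost path #4: 4→8→7→0→2 push 1 @ unit cost 28 (adds 28)
total cost = 515

Minimum cost for 32 units: 515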